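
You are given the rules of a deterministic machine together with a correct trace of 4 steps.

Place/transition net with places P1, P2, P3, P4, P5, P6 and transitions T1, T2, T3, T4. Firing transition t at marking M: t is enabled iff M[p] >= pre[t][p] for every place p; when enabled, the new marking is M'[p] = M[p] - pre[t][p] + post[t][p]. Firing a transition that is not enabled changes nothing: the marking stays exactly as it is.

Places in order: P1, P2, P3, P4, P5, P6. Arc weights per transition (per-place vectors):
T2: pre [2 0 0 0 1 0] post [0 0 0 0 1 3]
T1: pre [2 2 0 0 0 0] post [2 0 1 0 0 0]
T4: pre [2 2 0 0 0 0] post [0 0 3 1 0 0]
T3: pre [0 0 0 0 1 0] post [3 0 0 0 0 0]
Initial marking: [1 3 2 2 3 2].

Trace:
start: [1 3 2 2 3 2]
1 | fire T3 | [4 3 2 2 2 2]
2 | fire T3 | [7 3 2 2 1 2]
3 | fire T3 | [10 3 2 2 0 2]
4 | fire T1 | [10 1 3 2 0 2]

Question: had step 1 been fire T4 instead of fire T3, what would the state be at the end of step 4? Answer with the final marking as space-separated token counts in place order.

(re-executing from step 1 with the substitution; state before step 1: [1 3 2 2 3 2])
1 | fire T4 | [1 3 2 2 3 2]
2 | fire T3 | [4 3 2 2 2 2]
3 | fire T3 | [7 3 2 2 1 2]
4 | fire T1 | [7 1 3 2 1 2]

7 1 3 2 1 2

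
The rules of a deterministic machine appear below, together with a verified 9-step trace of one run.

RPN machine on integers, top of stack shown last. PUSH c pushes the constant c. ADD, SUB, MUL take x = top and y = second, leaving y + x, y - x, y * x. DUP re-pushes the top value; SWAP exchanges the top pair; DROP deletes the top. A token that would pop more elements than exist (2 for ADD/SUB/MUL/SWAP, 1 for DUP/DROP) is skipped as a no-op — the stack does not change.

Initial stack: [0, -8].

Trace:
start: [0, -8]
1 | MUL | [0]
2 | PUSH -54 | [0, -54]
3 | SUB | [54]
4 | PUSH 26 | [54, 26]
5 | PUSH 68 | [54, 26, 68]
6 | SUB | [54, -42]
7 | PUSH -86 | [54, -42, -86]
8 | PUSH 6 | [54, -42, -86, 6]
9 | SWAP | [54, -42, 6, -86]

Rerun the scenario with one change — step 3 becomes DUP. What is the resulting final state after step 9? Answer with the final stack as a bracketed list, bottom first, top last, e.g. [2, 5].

[0, -54, -54, -42, 6, -86]

(re-executing from step 3 with the substitution; state before step 3: [0, -54])
3 | DUP | [0, -54, -54]
4 | PUSH 26 | [0, -54, -54, 26]
5 | PUSH 68 | [0, -54, -54, 26, 68]
6 | SUB | [0, -54, -54, -42]
7 | PUSH -86 | [0, -54, -54, -42, -86]
8 | PUSH 6 | [0, -54, -54, -42, -86, 6]
9 | SWAP | [0, -54, -54, -42, 6, -86]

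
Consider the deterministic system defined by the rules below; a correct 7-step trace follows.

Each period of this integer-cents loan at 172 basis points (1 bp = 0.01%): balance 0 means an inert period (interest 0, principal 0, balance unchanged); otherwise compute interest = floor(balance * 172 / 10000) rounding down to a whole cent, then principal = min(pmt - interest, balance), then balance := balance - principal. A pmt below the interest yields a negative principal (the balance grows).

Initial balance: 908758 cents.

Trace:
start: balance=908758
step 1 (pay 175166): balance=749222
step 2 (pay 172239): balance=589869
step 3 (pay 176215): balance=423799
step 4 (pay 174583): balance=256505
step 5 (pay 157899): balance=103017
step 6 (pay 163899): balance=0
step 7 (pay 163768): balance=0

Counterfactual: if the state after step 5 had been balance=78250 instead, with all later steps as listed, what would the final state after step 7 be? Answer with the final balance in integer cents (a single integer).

0

state after step 5 := balance=78250
step 6 (pay 163899): balance=0
step 7 (pay 163768): balance=0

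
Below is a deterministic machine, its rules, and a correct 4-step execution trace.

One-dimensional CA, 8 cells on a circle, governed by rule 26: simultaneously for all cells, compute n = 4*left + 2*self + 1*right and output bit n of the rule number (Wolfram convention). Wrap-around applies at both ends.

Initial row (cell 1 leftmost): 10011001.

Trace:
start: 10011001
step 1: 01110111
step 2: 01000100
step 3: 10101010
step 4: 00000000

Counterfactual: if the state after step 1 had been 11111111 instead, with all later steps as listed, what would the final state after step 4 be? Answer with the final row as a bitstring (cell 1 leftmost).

00000000

state after step 1 := 11111111
step 2: 00000000
step 3: 00000000
step 4: 00000000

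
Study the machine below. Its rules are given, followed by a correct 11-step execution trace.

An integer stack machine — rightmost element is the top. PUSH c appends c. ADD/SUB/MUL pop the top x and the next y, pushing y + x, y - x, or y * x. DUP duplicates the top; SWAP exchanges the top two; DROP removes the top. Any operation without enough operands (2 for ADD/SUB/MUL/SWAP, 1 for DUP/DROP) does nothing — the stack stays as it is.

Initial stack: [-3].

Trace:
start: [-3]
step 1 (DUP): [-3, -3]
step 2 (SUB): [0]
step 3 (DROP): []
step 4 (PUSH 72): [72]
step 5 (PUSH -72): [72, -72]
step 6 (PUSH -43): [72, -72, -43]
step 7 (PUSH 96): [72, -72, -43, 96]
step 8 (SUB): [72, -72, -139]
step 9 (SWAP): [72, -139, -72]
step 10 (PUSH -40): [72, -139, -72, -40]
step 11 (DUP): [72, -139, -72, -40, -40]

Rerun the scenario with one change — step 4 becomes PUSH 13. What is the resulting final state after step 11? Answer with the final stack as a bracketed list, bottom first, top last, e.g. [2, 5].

[13, -139, -72, -40, -40]

(re-executing from step 4 with the substitution; state before step 4: [])
step 4 (PUSH 13): [13]
step 5 (PUSH -72): [13, -72]
step 6 (PUSH -43): [13, -72, -43]
step 7 (PUSH 96): [13, -72, -43, 96]
step 8 (SUB): [13, -72, -139]
step 9 (SWAP): [13, -139, -72]
step 10 (PUSH -40): [13, -139, -72, -40]
step 11 (DUP): [13, -139, -72, -40, -40]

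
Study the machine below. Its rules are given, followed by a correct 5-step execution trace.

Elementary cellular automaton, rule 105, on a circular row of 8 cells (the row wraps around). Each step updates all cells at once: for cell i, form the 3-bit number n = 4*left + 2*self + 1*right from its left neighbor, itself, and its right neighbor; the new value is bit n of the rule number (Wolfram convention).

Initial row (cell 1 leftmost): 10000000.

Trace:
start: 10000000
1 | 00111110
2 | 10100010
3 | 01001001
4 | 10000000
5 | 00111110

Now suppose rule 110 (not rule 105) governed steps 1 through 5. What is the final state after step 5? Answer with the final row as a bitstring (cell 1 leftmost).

(re-executing steps 1..5 under rule 110; state before step 1: 10000000)
1 | 10000001
2 | 10000011
3 | 10000110
4 | 10001111
5 | 10011000

10011000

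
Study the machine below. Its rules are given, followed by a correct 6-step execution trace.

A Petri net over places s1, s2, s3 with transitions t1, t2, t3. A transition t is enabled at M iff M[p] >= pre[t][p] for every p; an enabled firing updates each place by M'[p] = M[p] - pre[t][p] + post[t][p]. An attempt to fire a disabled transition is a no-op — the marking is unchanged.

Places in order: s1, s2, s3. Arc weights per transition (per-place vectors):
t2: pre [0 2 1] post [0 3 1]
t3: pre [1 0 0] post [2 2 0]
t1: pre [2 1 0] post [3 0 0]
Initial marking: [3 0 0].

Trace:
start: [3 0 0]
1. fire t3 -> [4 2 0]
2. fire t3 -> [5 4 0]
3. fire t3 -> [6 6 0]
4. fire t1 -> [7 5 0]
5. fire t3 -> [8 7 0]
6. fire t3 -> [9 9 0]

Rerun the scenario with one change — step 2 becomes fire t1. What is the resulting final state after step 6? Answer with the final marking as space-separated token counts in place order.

9 6 0

(re-executing from step 2 with the substitution; state before step 2: [4 2 0])
2. fire t1 -> [5 1 0]
3. fire t3 -> [6 3 0]
4. fire t1 -> [7 2 0]
5. fire t3 -> [8 4 0]
6. fire t3 -> [9 6 0]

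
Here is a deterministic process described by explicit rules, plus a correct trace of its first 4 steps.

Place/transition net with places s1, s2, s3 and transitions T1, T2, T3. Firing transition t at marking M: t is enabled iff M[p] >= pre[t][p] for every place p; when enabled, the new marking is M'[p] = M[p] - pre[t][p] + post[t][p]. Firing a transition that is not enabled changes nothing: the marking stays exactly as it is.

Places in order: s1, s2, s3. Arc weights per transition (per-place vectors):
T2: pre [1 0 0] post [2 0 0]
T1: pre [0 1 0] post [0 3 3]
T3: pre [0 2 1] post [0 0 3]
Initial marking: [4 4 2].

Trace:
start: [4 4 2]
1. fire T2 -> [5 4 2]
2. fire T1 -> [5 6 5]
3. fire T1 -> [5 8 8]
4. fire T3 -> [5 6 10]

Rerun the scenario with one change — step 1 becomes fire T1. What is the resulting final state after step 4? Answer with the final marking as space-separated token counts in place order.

(re-executing from step 1 with the substitution; state before step 1: [4 4 2])
1. fire T1 -> [4 6 5]
2. fire T1 -> [4 8 8]
3. fire T1 -> [4 10 11]
4. fire T3 -> [4 8 13]

4 8 13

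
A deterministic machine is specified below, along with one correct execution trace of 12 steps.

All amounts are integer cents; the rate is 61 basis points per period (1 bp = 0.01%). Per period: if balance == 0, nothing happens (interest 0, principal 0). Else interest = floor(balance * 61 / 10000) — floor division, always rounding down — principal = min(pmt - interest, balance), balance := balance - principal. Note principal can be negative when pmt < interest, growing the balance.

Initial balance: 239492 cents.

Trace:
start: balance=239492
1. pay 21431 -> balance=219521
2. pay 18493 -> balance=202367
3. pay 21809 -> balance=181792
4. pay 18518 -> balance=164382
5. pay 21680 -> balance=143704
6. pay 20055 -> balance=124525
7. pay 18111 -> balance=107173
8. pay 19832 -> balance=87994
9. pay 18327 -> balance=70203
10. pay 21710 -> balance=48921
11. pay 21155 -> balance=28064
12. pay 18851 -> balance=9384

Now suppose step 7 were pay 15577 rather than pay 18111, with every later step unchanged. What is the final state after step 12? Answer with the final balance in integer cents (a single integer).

11997

(re-executing from step 7 with the substitution; state before step 7: balance=124525)
7. pay 15577 -> balance=109707
8. pay 19832 -> balance=90544
9. pay 18327 -> balance=72769
10. pay 21710 -> balance=51502
11. pay 21155 -> balance=30661
12. pay 18851 -> balance=11997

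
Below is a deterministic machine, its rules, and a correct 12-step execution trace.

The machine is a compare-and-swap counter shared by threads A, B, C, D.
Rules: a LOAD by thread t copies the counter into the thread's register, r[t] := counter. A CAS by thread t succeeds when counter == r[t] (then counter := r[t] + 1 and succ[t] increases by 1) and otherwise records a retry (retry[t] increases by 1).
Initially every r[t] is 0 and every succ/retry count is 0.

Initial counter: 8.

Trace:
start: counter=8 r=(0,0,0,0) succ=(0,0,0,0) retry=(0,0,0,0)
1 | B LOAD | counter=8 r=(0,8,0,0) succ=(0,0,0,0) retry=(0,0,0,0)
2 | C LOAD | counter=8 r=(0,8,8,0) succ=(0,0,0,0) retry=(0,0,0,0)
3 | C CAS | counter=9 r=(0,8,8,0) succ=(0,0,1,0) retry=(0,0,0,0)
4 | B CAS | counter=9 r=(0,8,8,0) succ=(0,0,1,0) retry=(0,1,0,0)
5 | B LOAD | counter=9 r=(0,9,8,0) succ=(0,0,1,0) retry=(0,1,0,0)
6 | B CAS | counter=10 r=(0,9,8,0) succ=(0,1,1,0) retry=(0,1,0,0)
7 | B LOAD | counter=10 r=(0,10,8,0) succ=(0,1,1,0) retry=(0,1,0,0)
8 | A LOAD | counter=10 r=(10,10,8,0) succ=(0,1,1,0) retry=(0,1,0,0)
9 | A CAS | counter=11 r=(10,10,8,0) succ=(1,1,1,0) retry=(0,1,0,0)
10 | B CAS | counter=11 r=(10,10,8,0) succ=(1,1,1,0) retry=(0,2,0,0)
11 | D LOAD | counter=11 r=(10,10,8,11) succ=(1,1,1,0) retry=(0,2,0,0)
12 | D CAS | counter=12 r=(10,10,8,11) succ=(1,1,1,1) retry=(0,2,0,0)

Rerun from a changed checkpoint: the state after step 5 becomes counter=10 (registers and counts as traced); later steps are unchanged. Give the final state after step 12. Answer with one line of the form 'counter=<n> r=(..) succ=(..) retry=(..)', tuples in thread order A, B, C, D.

state after step 5 := counter=10 r=(0,9,8,0) succ=(0,0,1,0) retry=(0,1,0,0)
6 | B CAS | counter=10 r=(0,9,8,0) succ=(0,0,1,0) retry=(0,2,0,0)
7 | B LOAD | counter=10 r=(0,10,8,0) succ=(0,0,1,0) retry=(0,2,0,0)
8 | A LOAD | counter=10 r=(10,10,8,0) succ=(0,0,1,0) retry=(0,2,0,0)
9 | A CAS | counter=11 r=(10,10,8,0) succ=(1,0,1,0) retry=(0,2,0,0)
10 | B CAS | counter=11 r=(10,10,8,0) succ=(1,0,1,0) retry=(0,3,0,0)
11 | D LOAD | counter=11 r=(10,10,8,11) succ=(1,0,1,0) retry=(0,3,0,0)
12 | D CAS | counter=12 r=(10,10,8,11) succ=(1,0,1,1) retry=(0,3,0,0)

counter=12 r=(10,10,8,11) succ=(1,0,1,1) retry=(0,3,0,0)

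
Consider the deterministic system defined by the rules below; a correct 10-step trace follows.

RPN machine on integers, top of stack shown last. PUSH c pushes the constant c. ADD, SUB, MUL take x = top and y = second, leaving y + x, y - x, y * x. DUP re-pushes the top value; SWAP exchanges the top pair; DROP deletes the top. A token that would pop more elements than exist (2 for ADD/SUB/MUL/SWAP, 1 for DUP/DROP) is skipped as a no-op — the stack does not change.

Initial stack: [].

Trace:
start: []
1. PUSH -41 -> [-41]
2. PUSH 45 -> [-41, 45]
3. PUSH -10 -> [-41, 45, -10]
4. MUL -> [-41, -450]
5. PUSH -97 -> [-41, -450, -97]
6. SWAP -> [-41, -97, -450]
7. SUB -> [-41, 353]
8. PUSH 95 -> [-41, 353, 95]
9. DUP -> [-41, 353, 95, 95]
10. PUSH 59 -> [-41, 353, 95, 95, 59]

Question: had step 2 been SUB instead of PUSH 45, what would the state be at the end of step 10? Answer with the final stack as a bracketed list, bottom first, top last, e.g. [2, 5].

[-507, 95, 95, 59]

(re-executing from step 2 with the substitution; state before step 2: [-41])
2. SUB -> [-41]
3. PUSH -10 -> [-41, -10]
4. MUL -> [410]
5. PUSH -97 -> [410, -97]
6. SWAP -> [-97, 410]
7. SUB -> [-507]
8. PUSH 95 -> [-507, 95]
9. DUP -> [-507, 95, 95]
10. PUSH 59 -> [-507, 95, 95, 59]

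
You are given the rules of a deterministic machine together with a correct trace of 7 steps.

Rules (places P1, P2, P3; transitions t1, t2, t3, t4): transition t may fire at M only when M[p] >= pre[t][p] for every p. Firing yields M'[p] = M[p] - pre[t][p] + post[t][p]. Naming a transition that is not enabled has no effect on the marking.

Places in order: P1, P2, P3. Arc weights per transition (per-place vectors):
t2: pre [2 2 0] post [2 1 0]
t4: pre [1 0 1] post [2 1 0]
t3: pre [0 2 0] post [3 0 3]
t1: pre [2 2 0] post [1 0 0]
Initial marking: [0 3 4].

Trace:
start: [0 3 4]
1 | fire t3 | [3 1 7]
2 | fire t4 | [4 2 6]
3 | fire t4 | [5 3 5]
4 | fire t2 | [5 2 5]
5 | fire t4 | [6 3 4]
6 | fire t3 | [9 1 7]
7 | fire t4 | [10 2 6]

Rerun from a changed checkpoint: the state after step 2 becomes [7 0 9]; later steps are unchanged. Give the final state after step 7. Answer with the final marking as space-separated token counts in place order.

state after step 2 := [7 0 9]
3 | fire t4 | [8 1 8]
4 | fire t2 | [8 1 8]
5 | fire t4 | [9 2 7]
6 | fire t3 | [12 0 10]
7 | fire t4 | [13 1 9]

13 1 9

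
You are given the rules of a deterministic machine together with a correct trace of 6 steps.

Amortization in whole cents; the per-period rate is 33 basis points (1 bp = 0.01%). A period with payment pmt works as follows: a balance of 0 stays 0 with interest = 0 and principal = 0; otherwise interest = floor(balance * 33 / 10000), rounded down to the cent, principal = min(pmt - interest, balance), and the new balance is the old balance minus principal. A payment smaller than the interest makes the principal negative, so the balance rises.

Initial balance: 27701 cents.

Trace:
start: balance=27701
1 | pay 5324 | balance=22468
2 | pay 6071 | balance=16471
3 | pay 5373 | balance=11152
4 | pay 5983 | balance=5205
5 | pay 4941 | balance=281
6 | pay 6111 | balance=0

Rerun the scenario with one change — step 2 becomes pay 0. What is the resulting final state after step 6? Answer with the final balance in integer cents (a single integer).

322

(re-executing from step 2 with the substitution; state before step 2: balance=22468)
2 | pay 0 | balance=22542
3 | pay 5373 | balance=17243
4 | pay 5983 | balance=11316
5 | pay 4941 | balance=6412
6 | pay 6111 | balance=322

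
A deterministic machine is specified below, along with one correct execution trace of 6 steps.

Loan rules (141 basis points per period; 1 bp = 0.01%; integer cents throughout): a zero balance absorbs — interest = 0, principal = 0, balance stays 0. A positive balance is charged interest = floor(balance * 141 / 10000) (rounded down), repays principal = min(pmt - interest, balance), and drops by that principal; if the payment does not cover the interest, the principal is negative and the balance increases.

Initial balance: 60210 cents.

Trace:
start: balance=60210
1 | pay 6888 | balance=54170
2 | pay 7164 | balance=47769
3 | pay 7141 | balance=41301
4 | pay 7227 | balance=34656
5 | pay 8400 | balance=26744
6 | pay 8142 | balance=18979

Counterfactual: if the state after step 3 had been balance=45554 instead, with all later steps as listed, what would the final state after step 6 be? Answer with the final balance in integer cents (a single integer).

23414

state after step 3 := balance=45554
4 | pay 7227 | balance=38969
5 | pay 8400 | balance=31118
6 | pay 8142 | balance=23414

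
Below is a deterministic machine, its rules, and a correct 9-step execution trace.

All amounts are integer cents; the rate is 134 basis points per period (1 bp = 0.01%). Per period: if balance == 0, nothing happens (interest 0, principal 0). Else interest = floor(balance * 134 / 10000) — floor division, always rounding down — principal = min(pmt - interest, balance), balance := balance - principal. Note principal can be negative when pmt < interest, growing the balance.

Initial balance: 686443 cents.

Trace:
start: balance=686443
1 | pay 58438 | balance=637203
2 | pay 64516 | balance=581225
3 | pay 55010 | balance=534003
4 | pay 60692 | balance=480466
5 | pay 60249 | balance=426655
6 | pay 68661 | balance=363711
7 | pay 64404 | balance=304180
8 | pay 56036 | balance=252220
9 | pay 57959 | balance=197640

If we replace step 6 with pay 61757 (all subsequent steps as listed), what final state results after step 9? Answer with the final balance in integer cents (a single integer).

204825

(re-executing from step 6 with the substitution; state before step 6: balance=426655)
6 | pay 61757 | balance=370615
7 | pay 64404 | balance=311177
8 | pay 56036 | balance=259310
9 | pay 57959 | balance=204825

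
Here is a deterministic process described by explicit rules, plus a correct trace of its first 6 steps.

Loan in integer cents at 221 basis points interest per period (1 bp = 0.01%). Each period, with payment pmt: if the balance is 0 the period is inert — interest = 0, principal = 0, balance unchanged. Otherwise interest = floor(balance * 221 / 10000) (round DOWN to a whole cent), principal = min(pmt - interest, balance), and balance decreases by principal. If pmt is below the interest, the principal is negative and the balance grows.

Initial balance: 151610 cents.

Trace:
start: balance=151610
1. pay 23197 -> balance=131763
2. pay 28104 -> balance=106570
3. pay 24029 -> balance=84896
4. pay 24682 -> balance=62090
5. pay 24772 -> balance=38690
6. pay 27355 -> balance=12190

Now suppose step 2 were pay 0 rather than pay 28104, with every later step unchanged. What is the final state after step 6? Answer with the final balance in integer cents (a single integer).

(re-executing from step 2 with the substitution; state before step 2: balance=131763)
2. pay 0 -> balance=134674
3. pay 24029 -> balance=113621
4. pay 24682 -> balance=91450
5. pay 24772 -> balance=68699
6. pay 27355 -> balance=42862

42862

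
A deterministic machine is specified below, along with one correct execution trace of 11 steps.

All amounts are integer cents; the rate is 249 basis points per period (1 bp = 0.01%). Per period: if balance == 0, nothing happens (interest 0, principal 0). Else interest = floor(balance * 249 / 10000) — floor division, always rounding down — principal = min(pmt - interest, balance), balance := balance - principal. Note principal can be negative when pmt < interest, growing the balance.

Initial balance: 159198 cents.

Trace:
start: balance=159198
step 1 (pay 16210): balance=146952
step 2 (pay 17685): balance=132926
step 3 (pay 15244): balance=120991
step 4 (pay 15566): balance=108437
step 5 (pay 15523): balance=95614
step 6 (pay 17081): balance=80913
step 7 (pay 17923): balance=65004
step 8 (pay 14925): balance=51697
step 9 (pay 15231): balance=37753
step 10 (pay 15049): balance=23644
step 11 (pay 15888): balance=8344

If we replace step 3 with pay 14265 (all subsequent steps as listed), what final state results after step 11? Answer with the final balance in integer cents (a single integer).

(re-executing from step 3 with the substitution; state before step 3: balance=132926)
step 3 (pay 14265): balance=121970
step 4 (pay 15566): balance=109441
step 5 (pay 15523): balance=96643
step 6 (pay 17081): balance=81968
step 7 (pay 17923): balance=66086
step 8 (pay 14925): balance=52806
step 9 (pay 15231): balance=38889
step 10 (pay 15049): balance=24808
step 11 (pay 15888): balance=9537

9537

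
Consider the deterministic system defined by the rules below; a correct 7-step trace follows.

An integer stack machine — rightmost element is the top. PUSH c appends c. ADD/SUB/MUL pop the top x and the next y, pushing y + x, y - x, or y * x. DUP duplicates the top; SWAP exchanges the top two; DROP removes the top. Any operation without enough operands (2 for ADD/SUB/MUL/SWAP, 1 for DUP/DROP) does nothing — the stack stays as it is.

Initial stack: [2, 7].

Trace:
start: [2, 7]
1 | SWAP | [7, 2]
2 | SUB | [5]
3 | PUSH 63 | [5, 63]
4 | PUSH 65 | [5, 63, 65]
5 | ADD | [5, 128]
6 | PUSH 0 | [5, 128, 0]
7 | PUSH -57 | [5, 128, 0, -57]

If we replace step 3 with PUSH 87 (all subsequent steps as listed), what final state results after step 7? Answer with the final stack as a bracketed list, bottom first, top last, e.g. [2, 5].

[5, 152, 0, -57]

(re-executing from step 3 with the substitution; state before step 3: [5])
3 | PUSH 87 | [5, 87]
4 | PUSH 65 | [5, 87, 65]
5 | ADD | [5, 152]
6 | PUSH 0 | [5, 152, 0]
7 | PUSH -57 | [5, 152, 0, -57]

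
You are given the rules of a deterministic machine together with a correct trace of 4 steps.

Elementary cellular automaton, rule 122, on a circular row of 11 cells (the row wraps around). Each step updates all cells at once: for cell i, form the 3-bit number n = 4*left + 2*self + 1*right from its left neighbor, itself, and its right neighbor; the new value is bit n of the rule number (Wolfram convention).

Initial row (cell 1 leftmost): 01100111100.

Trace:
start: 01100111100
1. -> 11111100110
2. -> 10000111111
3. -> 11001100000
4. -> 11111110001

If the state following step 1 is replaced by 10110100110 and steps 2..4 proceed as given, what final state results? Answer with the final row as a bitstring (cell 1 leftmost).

state after step 1 := 10110100110
2. -> 01111011111
3. -> 11001110001
4. -> 01111011011

01111011011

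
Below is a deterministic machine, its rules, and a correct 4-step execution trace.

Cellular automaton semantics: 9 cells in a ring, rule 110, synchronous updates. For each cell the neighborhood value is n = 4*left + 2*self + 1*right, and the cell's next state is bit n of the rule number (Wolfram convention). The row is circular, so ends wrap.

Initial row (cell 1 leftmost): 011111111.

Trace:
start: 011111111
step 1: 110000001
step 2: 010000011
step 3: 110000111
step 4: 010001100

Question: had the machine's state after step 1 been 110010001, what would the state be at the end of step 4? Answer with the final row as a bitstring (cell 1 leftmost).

000011100

state after step 1 := 110010001
step 2: 010110011
step 3: 111110111
step 4: 000011100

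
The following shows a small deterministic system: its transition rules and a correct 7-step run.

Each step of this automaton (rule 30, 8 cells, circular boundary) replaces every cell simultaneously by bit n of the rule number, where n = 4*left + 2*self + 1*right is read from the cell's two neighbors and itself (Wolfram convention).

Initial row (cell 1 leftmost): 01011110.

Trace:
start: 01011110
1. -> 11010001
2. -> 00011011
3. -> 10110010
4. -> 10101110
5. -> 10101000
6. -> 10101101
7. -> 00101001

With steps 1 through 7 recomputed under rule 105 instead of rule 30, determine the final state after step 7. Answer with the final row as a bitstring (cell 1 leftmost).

(re-executing steps 1..7 under rule 105; state before step 1: 01011110)
1. -> 00110010
2. -> 10110000
3. -> 01110110
4. -> 01011110
5. -> 00110010
6. -> 10110000
7. -> 01110110

01110110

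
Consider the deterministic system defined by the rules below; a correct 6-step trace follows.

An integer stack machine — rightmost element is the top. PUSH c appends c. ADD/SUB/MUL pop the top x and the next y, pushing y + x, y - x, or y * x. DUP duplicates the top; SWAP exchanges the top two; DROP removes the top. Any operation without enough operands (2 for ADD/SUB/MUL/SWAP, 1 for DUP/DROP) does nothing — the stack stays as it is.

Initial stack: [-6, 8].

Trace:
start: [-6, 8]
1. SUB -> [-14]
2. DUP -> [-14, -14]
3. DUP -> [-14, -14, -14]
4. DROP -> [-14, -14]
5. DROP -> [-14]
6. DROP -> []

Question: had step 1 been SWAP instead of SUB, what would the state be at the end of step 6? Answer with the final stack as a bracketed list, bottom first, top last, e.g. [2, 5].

(re-executing from step 1 with the substitution; state before step 1: [-6, 8])
1. SWAP -> [8, -6]
2. DUP -> [8, -6, -6]
3. DUP -> [8, -6, -6, -6]
4. DROP -> [8, -6, -6]
5. DROP -> [8, -6]
6. DROP -> [8]

[8]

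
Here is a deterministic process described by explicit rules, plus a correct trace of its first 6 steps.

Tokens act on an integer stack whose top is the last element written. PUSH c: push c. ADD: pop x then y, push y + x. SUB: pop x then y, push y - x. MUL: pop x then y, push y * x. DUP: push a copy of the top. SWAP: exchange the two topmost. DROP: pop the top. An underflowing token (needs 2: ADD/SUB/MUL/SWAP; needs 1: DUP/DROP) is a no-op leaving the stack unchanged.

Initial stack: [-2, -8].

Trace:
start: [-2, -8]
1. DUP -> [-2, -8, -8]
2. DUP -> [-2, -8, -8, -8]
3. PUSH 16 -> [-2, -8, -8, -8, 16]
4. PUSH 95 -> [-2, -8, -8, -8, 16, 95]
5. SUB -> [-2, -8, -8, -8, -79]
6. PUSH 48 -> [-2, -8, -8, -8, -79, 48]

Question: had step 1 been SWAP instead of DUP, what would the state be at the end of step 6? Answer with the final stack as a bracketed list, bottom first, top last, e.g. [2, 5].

(re-executing from step 1 with the substitution; state before step 1: [-2, -8])
1. SWAP -> [-8, -2]
2. DUP -> [-8, -2, -2]
3. PUSH 16 -> [-8, -2, -2, 16]
4. PUSH 95 -> [-8, -2, -2, 16, 95]
5. SUB -> [-8, -2, -2, -79]
6. PUSH 48 -> [-8, -2, -2, -79, 48]

[-8, -2, -2, -79, 48]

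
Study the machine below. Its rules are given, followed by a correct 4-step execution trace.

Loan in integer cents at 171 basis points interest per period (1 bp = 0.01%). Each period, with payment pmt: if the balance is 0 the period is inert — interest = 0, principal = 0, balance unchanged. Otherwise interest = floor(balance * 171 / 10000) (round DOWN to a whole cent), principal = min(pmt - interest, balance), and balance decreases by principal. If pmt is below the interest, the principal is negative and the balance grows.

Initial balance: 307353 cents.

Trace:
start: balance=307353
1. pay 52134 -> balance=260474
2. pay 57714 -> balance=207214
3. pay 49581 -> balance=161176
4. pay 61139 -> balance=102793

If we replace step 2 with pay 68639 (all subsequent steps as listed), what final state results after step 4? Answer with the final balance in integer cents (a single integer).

(re-executing from step 2 with the substitution; state before step 2: balance=260474)
2. pay 68639 -> balance=196289
3. pay 49581 -> balance=150064
4. pay 61139 -> balance=91491

91491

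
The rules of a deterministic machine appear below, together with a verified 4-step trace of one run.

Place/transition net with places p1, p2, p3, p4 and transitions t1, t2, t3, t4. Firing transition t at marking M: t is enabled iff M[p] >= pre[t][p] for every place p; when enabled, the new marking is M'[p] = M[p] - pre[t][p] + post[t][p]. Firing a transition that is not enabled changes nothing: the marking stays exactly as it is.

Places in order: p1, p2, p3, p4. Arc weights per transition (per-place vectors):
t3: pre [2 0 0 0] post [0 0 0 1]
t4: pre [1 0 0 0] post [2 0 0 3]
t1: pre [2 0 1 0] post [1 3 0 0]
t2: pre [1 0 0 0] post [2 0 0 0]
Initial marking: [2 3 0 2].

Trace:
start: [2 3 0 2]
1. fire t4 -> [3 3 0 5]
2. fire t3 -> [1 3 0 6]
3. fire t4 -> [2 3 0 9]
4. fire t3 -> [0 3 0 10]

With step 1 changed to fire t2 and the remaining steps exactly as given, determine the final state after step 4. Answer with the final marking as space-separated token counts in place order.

(re-executing from step 1 with the substitution; state before step 1: [2 3 0 2])
1. fire t2 -> [3 3 0 2]
2. fire t3 -> [1 3 0 3]
3. fire t4 -> [2 3 0 6]
4. fire t3 -> [0 3 0 7]

0 3 0 7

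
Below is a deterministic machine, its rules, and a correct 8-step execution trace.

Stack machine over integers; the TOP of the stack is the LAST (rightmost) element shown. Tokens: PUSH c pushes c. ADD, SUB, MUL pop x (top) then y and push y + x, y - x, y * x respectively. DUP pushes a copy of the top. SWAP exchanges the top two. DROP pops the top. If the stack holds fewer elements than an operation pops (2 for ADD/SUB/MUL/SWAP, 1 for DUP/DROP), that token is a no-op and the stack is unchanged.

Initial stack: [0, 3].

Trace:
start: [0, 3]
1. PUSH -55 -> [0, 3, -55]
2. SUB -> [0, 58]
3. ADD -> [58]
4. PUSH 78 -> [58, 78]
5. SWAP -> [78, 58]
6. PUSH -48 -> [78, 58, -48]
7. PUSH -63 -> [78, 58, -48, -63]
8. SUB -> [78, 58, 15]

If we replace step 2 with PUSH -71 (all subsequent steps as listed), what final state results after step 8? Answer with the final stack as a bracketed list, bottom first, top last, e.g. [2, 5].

(re-executing from step 2 with the substitution; state before step 2: [0, 3, -55])
2. PUSH -71 -> [0, 3, -55, -71]
3. ADD -> [0, 3, -126]
4. PUSH 78 -> [0, 3, -126, 78]
5. SWAP -> [0, 3, 78, -126]
6. PUSH -48 -> [0, 3, 78, -126, -48]
7. PUSH -63 -> [0, 3, 78, -126, -48, -63]
8. SUB -> [0, 3, 78, -126, 15]

[0, 3, 78, -126, 15]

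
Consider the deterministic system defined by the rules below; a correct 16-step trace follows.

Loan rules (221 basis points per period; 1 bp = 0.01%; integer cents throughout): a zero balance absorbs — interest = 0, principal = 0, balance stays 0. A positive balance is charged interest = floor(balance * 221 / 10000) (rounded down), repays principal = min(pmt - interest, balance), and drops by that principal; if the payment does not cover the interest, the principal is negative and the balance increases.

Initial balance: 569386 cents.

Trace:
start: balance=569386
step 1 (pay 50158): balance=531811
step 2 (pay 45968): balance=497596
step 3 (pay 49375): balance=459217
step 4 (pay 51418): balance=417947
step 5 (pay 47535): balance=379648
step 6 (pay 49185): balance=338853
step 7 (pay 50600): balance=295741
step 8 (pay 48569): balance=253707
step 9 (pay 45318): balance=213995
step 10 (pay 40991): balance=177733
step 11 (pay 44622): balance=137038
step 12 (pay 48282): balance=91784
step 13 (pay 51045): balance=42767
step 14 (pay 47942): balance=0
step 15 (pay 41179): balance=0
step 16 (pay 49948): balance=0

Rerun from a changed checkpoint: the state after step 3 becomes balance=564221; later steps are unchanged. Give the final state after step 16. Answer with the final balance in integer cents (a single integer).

state after step 3 := balance=564221
step 4 (pay 51418): balance=525272
step 5 (pay 47535): balance=489345
step 6 (pay 49185): balance=450974
step 7 (pay 50600): balance=410340
step 8 (pay 48569): balance=370839
step 9 (pay 45318): balance=333716
step 10 (pay 40991): balance=300100
step 11 (pay 44622): balance=262110
step 12 (pay 48282): balance=219620
step 13 (pay 51045): balance=173428
step 14 (pay 47942): balance=129318
step 15 (pay 41179): balance=90996
step 16 (pay 49948): balance=43059

43059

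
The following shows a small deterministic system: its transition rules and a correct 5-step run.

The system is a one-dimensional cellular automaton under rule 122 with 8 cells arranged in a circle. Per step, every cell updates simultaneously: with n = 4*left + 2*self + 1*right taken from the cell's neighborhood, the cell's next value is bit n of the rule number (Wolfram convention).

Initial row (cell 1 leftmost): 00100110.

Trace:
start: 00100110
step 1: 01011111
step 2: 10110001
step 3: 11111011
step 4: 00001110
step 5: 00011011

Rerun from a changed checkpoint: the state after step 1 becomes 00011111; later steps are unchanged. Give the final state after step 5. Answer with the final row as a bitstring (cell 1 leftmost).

00011011

state after step 1 := 00011111
step 2: 10110001
step 3: 11111011
step 4: 00001110
step 5: 00011011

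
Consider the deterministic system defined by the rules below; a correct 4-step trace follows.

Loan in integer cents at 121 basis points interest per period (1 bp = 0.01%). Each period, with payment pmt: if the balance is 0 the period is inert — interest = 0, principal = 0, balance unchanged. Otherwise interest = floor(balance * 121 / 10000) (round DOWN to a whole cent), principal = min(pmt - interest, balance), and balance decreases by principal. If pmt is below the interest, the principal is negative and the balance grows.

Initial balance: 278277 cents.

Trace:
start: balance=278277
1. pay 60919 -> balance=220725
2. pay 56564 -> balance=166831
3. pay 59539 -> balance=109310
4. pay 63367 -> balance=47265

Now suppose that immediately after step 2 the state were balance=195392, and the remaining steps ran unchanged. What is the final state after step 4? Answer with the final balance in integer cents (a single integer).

76522

state after step 2 := balance=195392
3. pay 59539 -> balance=138217
4. pay 63367 -> balance=76522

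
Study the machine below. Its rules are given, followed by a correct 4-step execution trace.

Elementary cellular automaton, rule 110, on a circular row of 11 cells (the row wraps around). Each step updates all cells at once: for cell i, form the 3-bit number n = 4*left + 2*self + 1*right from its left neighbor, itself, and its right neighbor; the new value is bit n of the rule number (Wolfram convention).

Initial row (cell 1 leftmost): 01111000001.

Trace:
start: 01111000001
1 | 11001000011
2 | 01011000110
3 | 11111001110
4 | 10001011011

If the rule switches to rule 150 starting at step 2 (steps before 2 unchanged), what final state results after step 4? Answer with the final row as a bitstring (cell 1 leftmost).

(re-executing steps 2..4 under rule 150; state before step 2: 11001000011)
2 | 10111100101
3 | 00011011100
4 | 00100001010

00100001010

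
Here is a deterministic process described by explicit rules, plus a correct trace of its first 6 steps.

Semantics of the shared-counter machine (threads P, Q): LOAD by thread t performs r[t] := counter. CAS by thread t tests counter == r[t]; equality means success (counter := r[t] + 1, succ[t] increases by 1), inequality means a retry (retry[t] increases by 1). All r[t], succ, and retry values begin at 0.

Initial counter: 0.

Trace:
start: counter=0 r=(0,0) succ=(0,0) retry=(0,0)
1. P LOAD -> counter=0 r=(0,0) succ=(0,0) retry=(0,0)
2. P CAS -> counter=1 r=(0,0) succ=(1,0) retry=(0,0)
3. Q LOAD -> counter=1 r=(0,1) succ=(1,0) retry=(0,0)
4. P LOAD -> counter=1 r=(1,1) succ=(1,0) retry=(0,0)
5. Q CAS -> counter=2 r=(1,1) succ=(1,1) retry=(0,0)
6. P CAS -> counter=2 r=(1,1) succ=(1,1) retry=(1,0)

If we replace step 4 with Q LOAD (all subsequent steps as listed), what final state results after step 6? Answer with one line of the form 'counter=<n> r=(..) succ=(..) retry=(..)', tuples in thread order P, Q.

(re-executing from step 4 with the substitution; state before step 4: counter=1 r=(0,1) succ=(1,0) retry=(0,0))
4. Q LOAD -> counter=1 r=(0,1) succ=(1,0) retry=(0,0)
5. Q CAS -> counter=2 r=(0,1) succ=(1,1) retry=(0,0)
6. P CAS -> counter=2 r=(0,1) succ=(1,1) retry=(1,0)

counter=2 r=(0,1) succ=(1,1) retry=(1,0)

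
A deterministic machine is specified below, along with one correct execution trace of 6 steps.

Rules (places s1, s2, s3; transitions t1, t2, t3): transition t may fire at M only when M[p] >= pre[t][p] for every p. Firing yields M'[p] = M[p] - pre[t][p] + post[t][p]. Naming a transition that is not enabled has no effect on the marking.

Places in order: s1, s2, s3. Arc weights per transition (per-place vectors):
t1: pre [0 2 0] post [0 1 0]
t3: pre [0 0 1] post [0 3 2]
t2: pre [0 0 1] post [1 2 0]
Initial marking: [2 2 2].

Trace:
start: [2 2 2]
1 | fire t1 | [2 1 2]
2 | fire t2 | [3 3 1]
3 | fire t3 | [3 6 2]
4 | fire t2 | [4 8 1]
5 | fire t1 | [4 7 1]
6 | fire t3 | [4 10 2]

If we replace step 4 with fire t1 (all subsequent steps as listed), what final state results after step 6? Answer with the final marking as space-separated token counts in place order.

(re-executing from step 4 with the substitution; state before step 4: [3 6 2])
4 | fire t1 | [3 5 2]
5 | fire t1 | [3 4 2]
6 | fire t3 | [3 7 3]

3 7 3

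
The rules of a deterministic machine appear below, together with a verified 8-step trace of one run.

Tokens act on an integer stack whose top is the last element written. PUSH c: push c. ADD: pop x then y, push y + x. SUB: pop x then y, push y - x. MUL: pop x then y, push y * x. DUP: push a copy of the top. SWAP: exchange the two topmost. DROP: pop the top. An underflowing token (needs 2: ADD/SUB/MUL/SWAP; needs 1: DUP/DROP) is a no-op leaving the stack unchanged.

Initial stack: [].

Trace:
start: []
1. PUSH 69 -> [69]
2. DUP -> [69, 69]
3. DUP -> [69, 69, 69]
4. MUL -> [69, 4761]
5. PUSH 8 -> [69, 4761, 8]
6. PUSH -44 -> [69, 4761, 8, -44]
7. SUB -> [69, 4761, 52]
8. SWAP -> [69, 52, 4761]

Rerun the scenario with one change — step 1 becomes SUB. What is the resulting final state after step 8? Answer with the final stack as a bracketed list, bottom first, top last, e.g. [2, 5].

[52]

(re-executing from step 1 with the substitution; state before step 1: [])
1. SUB -> []
2. DUP -> []
3. DUP -> []
4. MUL -> []
5. PUSH 8 -> [8]
6. PUSH -44 -> [8, -44]
7. SUB -> [52]
8. SWAP -> [52]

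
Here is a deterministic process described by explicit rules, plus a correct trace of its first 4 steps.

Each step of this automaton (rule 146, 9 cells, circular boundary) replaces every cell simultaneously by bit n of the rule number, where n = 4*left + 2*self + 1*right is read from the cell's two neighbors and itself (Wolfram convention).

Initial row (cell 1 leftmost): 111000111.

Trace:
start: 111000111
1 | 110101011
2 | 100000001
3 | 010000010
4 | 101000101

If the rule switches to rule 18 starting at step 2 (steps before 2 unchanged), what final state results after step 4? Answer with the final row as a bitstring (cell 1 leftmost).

000000000

(re-executing steps 2..4 under rule 18; state before step 2: 110101011)
2 | 000000000
3 | 000000000
4 | 000000000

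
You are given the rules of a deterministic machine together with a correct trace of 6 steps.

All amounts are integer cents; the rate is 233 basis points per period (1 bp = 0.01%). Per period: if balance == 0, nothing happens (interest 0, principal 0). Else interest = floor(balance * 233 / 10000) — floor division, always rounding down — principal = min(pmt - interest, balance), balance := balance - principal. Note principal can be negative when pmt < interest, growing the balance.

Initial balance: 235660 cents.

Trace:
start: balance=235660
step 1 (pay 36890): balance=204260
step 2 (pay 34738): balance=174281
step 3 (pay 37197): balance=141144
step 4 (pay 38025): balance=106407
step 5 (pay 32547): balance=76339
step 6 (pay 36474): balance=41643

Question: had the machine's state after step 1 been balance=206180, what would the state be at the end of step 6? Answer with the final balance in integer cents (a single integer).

43797

state after step 1 := balance=206180
step 2 (pay 34738): balance=176245
step 3 (pay 37197): balance=143154
step 4 (pay 38025): balance=108464
step 5 (pay 32547): balance=78444
step 6 (pay 36474): balance=43797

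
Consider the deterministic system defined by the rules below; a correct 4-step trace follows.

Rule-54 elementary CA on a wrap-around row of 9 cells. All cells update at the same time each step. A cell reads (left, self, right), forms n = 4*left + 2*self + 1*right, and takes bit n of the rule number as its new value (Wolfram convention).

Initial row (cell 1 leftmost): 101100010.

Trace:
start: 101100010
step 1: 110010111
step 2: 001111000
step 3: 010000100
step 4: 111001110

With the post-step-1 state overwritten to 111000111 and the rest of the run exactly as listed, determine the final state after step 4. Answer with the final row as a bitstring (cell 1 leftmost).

state after step 1 := 111000111
step 2: 000101000
step 3: 001111100
step 4: 010000010

010000010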